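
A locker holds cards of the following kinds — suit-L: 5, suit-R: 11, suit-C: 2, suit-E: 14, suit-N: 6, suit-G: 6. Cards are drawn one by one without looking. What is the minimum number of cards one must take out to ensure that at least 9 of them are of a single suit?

36

The 6 suits are the holes; the cards drawn are the pigeons.
To avoid 9 of any one suit, the worst case takes at most 8 of each suit, or every card of a suit that has fewer than 8.
That gives 5 + 8 + 2 + 8 + 6 + 6 = 35 cards with no suit reaching 9.
The next card forces some suit to 9, so 35 + 1 = 36.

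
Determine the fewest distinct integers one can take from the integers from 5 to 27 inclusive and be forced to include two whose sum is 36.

A set avoiding the sum 36 can contain at most one of each pair {x, 36−x}, plus the 5 elements whose complement lies outside the range or equal to its own complement.
The integers 5, …, 18 (14 of them) are such a set: any two sum to at least 5+6 = 11 and at most 17+18 = 35 < 36.
By the pigeonhole principle, any 15th integer completes one of the 9 pairs, so 15 choices force a sum of 36.

15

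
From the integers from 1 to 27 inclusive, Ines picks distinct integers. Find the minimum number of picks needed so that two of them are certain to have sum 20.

Two chosen integers sum to 20 exactly when both halves of some pair {x, 20−x} with 1 ≤ x ≤ 20−x ≤ 19 are chosen — 9 such pairs.
The remaining 9 elements (those with no distinct partner in range) can never complete a 20-sum, so the worst case takes all of them and one from each pair: 9 + 9 = 18.
Pigeonhole: the 19th integer has to be the second member of some pair, so 18 + 1 = 19.

19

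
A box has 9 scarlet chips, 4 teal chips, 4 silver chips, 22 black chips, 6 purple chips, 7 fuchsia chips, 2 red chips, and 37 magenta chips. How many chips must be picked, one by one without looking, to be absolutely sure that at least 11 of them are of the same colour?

53

By pigeonhole, the 8 colours are the holes; the chips drawn are the pigeons.
To avoid 11 of any one colour, the worst case takes at most 10 of each colour, or every chip of a colour that has fewer than 10.
That gives 9 + 4 + 4 + 10 + 6 + 7 + 2 + 10 = 52 chips with no colour reaching 11.
The next chip forces some colour to 11, so 52 + 1 = 53.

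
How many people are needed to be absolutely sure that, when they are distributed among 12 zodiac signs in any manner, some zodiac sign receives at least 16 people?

With 180 people one could put exactly 15 in each of the 12 zodiac signs, and no zodiac sign would reach 16.
One more person must land in a zodiac sign that already has 15, giving it 16.
So 12 × 15 + 1 = 181 people are required.

181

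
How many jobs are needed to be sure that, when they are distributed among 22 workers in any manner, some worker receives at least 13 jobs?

265

With 264 jobs one could put exactly 12 in each of the 22 workers, and no worker would reach 13.
Pigeonhole: one more job must land in a worker that already has 12, giving it 13.
So 22 × 12 + 1 = 265 jobs are required.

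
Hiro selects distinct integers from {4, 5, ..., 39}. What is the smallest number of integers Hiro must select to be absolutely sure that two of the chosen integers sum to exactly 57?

Two chosen integers sum to 57 exactly when both halves of some pair {x, 57−x} with 18 ≤ x ≤ 57−x ≤ 39 are chosen — 11 such pairs.
The remaining 14 elements (those with no distinct partner in range) can never complete a 57-sum, so the worst case takes all of them and one from each pair: 14 + 11 = 25.
The 26th integer has to be the second member of some pair, so 25 + 1 = 26.

26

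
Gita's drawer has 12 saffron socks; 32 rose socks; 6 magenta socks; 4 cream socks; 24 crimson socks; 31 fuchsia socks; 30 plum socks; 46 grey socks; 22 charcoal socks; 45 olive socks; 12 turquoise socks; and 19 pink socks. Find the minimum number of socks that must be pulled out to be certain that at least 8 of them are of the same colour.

81

An adversary could hand out at most 7 socks per colour (magenta, cream run out sooner): 7 + 7 + 6 + 4 + 7 + 7 + 7 + 7 + 7 + 7 + 7 + 7 = 80 socks and still no colour has 8.
By pigeonhole, one more sock lands in a colour already at 7, so 81 draws are enough and 80 are not.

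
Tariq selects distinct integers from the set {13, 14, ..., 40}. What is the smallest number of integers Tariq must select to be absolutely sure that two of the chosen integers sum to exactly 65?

Two chosen integers sum to 65 exactly when both halves of some pair {x, 65−x} with 25 ≤ x ≤ 65−x ≤ 40 are chosen — 8 such pairs.
The remaining 12 elements (those with no distinct partner in range) can never complete a 65-sum, so the worst case takes all of them and one from each pair: 12 + 8 = 20.
The 21st integer has to be the second member of some pair, so 20 + 1 = 21.

21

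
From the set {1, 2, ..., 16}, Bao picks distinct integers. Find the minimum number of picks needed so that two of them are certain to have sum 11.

Group the elements by complementary pair {x, 11−x}: {1,10}, {2,9}, {3,8}, …, giving 5 two-element pairs and 6 integers whose partner 11−x falls outside [1,16].
Pigeonhole: treating each of those 11 groups as a pigeonhole, one can pick one integer per group — 11 integers — with no two summing to 11.
The 12th integer lands in an occupied pair, forcing a sum of 11.

12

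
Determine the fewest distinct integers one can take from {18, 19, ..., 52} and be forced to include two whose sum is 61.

23

Two chosen integers sum to 61 exactly when both halves of some pair {x, 61−x} with 18 ≤ x ≤ 61−x ≤ 43 are chosen — 13 such pairs.
The remaining 9 elements (those with no distinct partner in range) can never complete a 61-sum, so the worst case takes all of them and one from each pair: 9 + 13 = 22.
The 23rd integer has to be the second member of some pair, so 22 + 1 = 23.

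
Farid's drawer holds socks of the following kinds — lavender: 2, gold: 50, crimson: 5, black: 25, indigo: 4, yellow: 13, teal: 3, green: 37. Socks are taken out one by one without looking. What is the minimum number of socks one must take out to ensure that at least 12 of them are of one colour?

59

The 8 colours are the holes; the socks drawn are the pigeons.
To avoid 12 of any one colour, the worst case takes at most 11 of each colour, or every sock of a colour that has fewer than 11.
That gives 2 + 11 + 5 + 11 + 4 + 11 + 3 + 11 = 58 socks with no colour reaching 12.
The next sock forces some colour to 12, so 58 + 1 = 59.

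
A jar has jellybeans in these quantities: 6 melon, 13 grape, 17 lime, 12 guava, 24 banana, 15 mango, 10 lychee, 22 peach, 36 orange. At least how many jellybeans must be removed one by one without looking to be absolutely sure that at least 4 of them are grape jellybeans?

In the worst case for collecting grape jellybeans, every non-grape jellybean comes out first.
There are 6 + 17 + 12 + 24 + 15 + 10 + 22 + 36 = 142 non-grape jellybeans altogether.
After those, each further jellybean must be grape, so 142 + 4 = 146 draws guarantee 4 grape jellybeans.

146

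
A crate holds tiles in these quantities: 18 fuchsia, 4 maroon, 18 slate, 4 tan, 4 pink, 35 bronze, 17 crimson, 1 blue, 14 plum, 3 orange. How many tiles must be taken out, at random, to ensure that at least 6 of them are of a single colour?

42

Pigeonhole: put each drawn tile into a box by colour. The largest draw with every box below 6 takes min(count, 5) from each colour; colours with fewer than 5 contribute all they have.
Σ min(cᵢ, 5) = 5 + 4 + 5 + 4 + 4 + 5 + 5 + 1 + 5 + 3 = 41.
Draw number 41 + 1 = 42 must push one box to 6.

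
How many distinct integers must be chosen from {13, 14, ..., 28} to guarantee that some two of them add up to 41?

A set avoiding the sum 41 can contain at most one of each pair {x, 41−x}.
The integers 21, …, 28 (8 of them) are such a set: any two sum to at least 21+22 = 43 > 41.
Pigeonhole: any 9th integer completes one of the 8 pairs, so 9 choices force a sum of 41.

9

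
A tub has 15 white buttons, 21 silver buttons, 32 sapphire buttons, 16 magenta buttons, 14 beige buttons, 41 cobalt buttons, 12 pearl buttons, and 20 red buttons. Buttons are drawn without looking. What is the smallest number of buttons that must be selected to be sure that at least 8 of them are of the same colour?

57

By pigeonhole, the 8 colours are the holes; the buttons drawn are the pigeons.
To avoid 8 of any one colour, the worst case takes at most 7 of each colour.
That gives 7 + 7 + 7 + 7 + 7 + 7 + 7 + 7 = 56 buttons with no colour reaching 8.
The next button forces some colour to 8, so 56 + 1 = 57.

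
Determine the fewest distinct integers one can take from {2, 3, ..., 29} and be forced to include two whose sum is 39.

Two chosen integers sum to 39 exactly when both halves of some pair {x, 39−x} with 10 ≤ x ≤ 39−x ≤ 29 are chosen — 10 such pairs.
The remaining 8 elements (those with no distinct partner in range) can never complete a 39-sum, so the worst case takes all of them and one from each pair: 8 + 10 = 18.
By the pigeonhole principle, the 19th integer has to be the second member of some pair, so 18 + 1 = 19.

19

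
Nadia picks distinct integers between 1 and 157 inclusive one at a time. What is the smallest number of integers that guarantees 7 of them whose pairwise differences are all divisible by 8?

49

Integers whose pairwise differences are multiples of 8 are exactly those sharing a remainder mod 8. The 8 residue classes mod 8 are the pigeonholes.
With 48 integers one could put 6 in each residue class and have no class reach 7.
The 49th integer pushes some class to 7, so 8·6 + 1 = 49.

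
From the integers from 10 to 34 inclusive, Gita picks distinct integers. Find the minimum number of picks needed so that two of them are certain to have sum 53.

18

Group the elements by complementary pair {x, 53−x}: {19,34}, {20,33}, {21,32}, …, giving 8 two-element pairs and 9 integers whose partner 53−x falls outside [10,34].
By pigeonhole, treating each of those 17 groups as a pigeonhole, one can pick one integer per group — 17 integers — with no two summing to 53.
The 18th integer lands in an occupied pair, forcing a sum of 53.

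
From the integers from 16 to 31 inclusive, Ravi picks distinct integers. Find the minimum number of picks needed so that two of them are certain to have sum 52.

12

Two chosen integers sum to 52 exactly when both halves of some pair {x, 52−x} with 21 ≤ x ≤ 52−x ≤ 31 are chosen — 5 such pairs.
The remaining 6 elements (those with no distinct partner in range) can never complete a 52-sum, so the worst case takes all of them and one from each pair: 6 + 5 = 11.
The 12th integer has to be the second member of some pair, so 11 + 1 = 12.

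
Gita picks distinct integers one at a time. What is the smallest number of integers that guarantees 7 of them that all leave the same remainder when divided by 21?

Pigeonhole: the 21 residue classes mod 21 are the pigeonholes.
With 126 integers one could put 6 in each residue class and have no class reach 7.
The 127th integer pushes some class to 7, so 21·6 + 1 = 127.

127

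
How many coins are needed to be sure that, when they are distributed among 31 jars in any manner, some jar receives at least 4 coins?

With 93 coins one could put exactly 3 in each of the 31 jars, and no jar would reach 4.
By pigeonhole, one more coin must land in a jar that already has 3, giving it 4.
So 31 × 3 + 1 = 94 coins are required.

94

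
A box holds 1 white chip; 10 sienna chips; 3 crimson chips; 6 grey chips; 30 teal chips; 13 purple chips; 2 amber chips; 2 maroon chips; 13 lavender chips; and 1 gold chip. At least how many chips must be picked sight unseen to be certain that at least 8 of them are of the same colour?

44

An adversary could hand out at most 7 chips per colour (6 colours run out sooner): 1 + 7 + 3 + 6 + 7 + 7 + 2 + 2 + 7 + 1 = 43 chips and still no colour has 8.
By pigeonhole, one more chip lands in a colour already at 7, so 44 draws are enough and 43 are not.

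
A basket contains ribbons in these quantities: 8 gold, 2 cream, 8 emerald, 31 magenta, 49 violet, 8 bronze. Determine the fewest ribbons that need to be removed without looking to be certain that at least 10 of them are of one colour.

An adversary could hand out at most 9 ribbons per colour (4 colours run out sooner): 8 + 2 + 8 + 9 + 9 + 8 = 44 ribbons and still no colour has 10.
One more ribbon lands in a colour already at 9, so 45 draws are enough and 44 are not.

45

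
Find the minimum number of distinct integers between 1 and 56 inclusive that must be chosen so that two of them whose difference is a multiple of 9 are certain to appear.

Integers whose pairwise differences are multiples of 9 are exactly those sharing a remainder mod 9. The 9 residue classes mod 9 are the pigeonholes.
With 9 integers one could put 1 in each residue class and have no class reach 2.
The 10th integer pushes some class to 2, so 9·1 + 1 = 10.

10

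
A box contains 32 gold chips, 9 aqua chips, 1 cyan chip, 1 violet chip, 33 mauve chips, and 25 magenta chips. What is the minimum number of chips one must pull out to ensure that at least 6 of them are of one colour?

Pigeonhole: put each drawn chip into a box by colour. The largest draw with every box below 6 takes min(count, 5) from each colour; colours with fewer than 5 contribute all they have.
Σ min(cᵢ, 5) = 5 + 5 + 1 + 1 + 5 + 5 = 22.
Draw number 22 + 1 = 23 must push one box to 6.

23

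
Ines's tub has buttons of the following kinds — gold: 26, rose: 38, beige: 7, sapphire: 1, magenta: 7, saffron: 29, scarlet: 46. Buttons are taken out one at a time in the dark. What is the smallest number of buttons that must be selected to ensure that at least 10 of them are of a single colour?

52

The 7 colours are the holes; the buttons drawn are the pigeons.
To avoid 10 of any one colour, the worst case takes at most 9 of each colour, or every button of a colour that has fewer than 9.
That gives 9 + 9 + 7 + 1 + 7 + 9 + 9 = 51 buttons with no colour reaching 10.
The next button forces some colour to 10, so 51 + 1 = 52.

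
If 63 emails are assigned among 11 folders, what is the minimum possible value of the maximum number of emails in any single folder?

Pigeonhole: the 11 folders are the holes and the 63 emails are the pigeons.
If every folder held at most 5 emails, the total would be at most 11 × 5 = 55, which is less than 63.
So some folder holds at least ⌈63/11⌉ = 6 emails.

6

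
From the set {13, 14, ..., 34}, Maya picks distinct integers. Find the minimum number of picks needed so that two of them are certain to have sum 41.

Two chosen integers sum to 41 exactly when both halves of some pair {x, 41−x} with 13 ≤ x ≤ 41−x ≤ 28 are chosen — 8 such pairs.
The remaining 6 elements (those with no distinct partner in range) can never complete a 41-sum, so the worst case takes all of them and one from each pair: 6 + 8 = 14.
The 15th integer has to be the second member of some pair, so 14 + 1 = 15.

15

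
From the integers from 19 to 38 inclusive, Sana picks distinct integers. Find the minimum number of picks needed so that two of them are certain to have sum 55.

Group the elements by complementary pair {x, 55−x}: {19,36}, {20,35}, {21,34}, …, giving 9 two-element pairs and 2 integers whose partner 55−x falls outside [19,38].
Treating each of those 11 groups as a pigeonhole, one can pick one integer per group — 11 integers — with no two summing to 55.
The 12th integer lands in an occupied pair, forcing a sum of 55.

12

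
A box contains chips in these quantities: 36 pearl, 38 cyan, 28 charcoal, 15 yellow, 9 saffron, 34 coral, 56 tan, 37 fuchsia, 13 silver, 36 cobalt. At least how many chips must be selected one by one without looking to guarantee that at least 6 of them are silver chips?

295

In the worst case for collecting silver chips, every non-silver chip comes out first.
There are 36 + 38 + 28 + 15 + 9 + 34 + 56 + 37 + 36 = 289 non-silver chips altogether.
After those, each further chip must be silver, so 289 + 6 = 295 draws guarantee 6 silver chips.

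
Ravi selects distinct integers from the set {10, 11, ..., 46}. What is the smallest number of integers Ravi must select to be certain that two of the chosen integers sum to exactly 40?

Two chosen integers sum to 40 exactly when both halves of some pair {x, 40−x} with 10 ≤ x ≤ 40−x ≤ 30 are chosen — 10 such pairs.
The remaining 17 elements (those with no distinct partner in range) can never complete a 40-sum, so the worst case takes all of them and one from each pair: 17 + 10 = 27.
The 28th integer has to be the second member of some pair, so 27 + 1 = 28.

28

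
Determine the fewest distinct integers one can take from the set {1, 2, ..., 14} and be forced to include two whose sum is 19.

10

Group the elements by complementary pair {x, 19−x}: {5,14}, {6,13}, {7,12}, …, giving 5 two-element pairs and 4 integers whose partner 19−x falls outside [1,14].
By the pigeonhole principle, treating each of those 9 groups as a pigeonhole, one can pick one integer per group — 9 integers — with no two summing to 19.
The 10th integer lands in an occupied pair, forcing a sum of 19.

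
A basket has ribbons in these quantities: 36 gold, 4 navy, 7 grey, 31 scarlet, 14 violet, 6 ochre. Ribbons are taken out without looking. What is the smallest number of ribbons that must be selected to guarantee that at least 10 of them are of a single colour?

An adversary could hand out at most 9 ribbons per colour (navy, grey, ochre run out sooner): 9 + 4 + 7 + 9 + 9 + 6 = 44 ribbons and still no colour has 10.
By the pigeonhole principle, one more ribbon lands in a colour already at 9, so 45 draws are enough and 44 are not.

45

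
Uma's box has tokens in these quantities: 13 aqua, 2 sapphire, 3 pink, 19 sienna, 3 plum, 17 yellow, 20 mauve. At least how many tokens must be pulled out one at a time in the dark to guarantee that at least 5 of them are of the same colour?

25

The 7 colours are the holes; the tokens drawn are the pigeons.
To avoid 5 of any one colour, the worst case takes at most 4 of each colour, or every token of a colour that has fewer than 4.
That gives 4 + 2 + 3 + 4 + 3 + 4 + 4 = 24 tokens with no colour reaching 5.
The next token forces some colour to 5, so 24 + 1 = 25.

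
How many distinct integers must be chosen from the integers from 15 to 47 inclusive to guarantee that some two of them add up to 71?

22

Two chosen integers sum to 71 exactly when both halves of some pair {x, 71−x} with 24 ≤ x ≤ 71−x ≤ 47 are chosen — 12 such pairs.
The remaining 9 elements (those with no distinct partner in range) can never complete a 71-sum, so the worst case takes all of them and one from each pair: 9 + 12 = 21.
The 22nd integer has to be the second member of some pair, so 21 + 1 = 22.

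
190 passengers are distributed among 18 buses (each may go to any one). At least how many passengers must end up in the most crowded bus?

11

The 18 buses are the holes and the 190 passengers are the pigeons.
If every bus held at most 10 passengers, the total would be at most 18 × 10 = 180, which is less than 190.
So some bus holds at least ⌈190/18⌉ = 11 passengers.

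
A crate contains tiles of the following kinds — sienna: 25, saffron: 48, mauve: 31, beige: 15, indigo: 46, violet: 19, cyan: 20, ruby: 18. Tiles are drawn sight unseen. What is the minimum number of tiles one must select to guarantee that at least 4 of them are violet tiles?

207

In the worst case for collecting violet tiles, every non-violet tile comes out first.
There are 25 + 48 + 31 + 15 + 46 + 20 + 18 = 203 non-violet tiles altogether.
After those, each further tile must be violet, so 203 + 4 = 207 draws guarantee 4 violet tiles.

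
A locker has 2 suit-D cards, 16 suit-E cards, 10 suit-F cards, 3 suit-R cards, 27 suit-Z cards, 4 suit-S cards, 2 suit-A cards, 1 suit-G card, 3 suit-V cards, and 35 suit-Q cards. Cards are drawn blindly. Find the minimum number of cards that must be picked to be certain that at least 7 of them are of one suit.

40

By the pigeonhole principle, put each drawn card into a box by suit. The largest draw with every box below 7 takes min(count, 6) from each suit; suits with fewer than 6 contribute all they have.
Σ min(cᵢ, 6) = 2 + 6 + 6 + 3 + 6 + 4 + 2 + 1 + 3 + 6 = 39.
Draw number 39 + 1 = 40 must push one box to 7.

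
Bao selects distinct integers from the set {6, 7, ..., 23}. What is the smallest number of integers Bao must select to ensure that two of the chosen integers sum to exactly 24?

13

Group the elements by complementary pair {x, 24−x}: {6,18}, {7,17}, {8,16}, …, giving 6 two-element pairs, the single value 12 (it cannot pair with itself since the integers are distinct), and 5 integers whose partner 24−x falls outside [6,23].
Treating each of those 12 groups as a pigeonhole, one can pick one integer per group — 12 integers — with no two summing to 24.
The 13th integer lands in an occupied pair, forcing a sum of 24.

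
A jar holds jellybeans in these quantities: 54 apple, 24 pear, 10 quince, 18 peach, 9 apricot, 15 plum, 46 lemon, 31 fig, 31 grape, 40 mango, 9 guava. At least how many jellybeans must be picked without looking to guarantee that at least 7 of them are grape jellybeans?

In the worst case for collecting grape jellybeans, every non-grape jellybean comes out first.
There are 54 + 24 + 10 + 18 + 9 + 15 + 46 + 31 + 40 + 9 = 256 non-grape jellybeans altogether.
After those, each further jellybean must be grape, so 256 + 7 = 263 draws guarantee 7 grape jellybeans.

263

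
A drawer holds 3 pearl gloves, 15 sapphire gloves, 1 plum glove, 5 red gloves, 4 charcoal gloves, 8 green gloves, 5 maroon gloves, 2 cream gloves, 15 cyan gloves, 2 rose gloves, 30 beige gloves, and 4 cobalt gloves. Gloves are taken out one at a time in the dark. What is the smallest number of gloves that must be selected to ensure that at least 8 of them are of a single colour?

Put each drawn glove into a box by colour. The largest draw with every box below 8 takes min(count, 7) from each colour; colours with fewer than 7 contribute all they have.
Σ min(cᵢ, 7) = 3 + 7 + 1 + 5 + 4 + 7 + 5 + 2 + 7 + 2 + 7 + 4 = 54.
Draw number 54 + 1 = 55 must push one box to 8.

55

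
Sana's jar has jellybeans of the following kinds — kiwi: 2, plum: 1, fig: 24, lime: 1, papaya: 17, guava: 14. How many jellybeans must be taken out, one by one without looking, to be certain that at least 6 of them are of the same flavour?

An adversary could hand out at most 5 jellybeans per flavour (kiwi, plum, lime run out sooner): 2 + 1 + 5 + 1 + 5 + 5 = 19 jellybeans and still no flavour has 6.
One more jellybean lands in a flavour already at 5, so 20 draws are enough and 19 are not.

20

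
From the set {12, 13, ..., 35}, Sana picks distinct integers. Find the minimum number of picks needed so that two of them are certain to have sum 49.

Group the elements by complementary pair {x, 49−x}: {14,35}, {15,34}, {16,33}, …, giving 11 two-element pairs and 2 integers whose partner 49−x falls outside [12,35].
Treating each of those 13 groups as a pigeonhole, one can pick one integer per group — 13 integers — with no two summing to 49.
The 14th integer lands in an occupied pair, forcing a sum of 49.

14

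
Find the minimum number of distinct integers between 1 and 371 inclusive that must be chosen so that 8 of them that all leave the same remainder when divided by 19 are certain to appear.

By the pigeonhole principle, the 19 residue classes mod 19 are the pigeonholes.
With 133 integers one could put 7 in each residue class and have no class reach 8.
The 134th integer pushes some class to 8, so 19·7 + 1 = 134.

134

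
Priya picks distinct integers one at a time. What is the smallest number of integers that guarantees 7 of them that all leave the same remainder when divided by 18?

109

The 18 residue classes mod 18 are the pigeonholes.
With 108 integers one could put 6 in each residue class and have no class reach 7.
The 109th integer pushes some class to 7, so 18·6 + 1 = 109.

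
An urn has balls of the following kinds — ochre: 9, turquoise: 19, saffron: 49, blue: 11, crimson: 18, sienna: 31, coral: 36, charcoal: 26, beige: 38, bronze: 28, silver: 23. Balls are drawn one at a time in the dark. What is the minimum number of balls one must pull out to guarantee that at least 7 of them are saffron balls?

246

In the worst case for collecting saffron balls, every non-saffron ball comes out first.
There are 9 + 19 + 11 + 18 + 31 + 36 + 26 + 38 + 28 + 23 = 239 non-saffron balls altogether.
After those, each further ball must be saffron, so 239 + 7 = 246 draws guarantee 7 saffron balls.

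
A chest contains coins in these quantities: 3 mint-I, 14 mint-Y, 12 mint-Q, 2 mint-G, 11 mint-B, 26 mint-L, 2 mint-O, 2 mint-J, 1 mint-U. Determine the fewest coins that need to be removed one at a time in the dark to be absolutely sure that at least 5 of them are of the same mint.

The 9 mints are the holes; the coins drawn are the pigeons.
To avoid 5 of any one mint, the worst case takes at most 4 of each mint, or every coin of a mint that has fewer than 4.
That gives 3 + 4 + 4 + 2 + 4 + 4 + 2 + 2 + 1 = 26 coins with no mint reaching 5.
The next coin forces some mint to 5, so 26 + 1 = 27.

27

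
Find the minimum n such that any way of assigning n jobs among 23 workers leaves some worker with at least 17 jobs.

369

With 368 jobs one could put exactly 16 in each of the 23 workers, and no worker would reach 17.
One more job must land in a worker that already has 16, giving it 17.
So 23 × 16 + 1 = 369 jobs are required.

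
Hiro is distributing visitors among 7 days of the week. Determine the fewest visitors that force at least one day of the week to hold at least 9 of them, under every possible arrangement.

With 56 visitors one could put exactly 8 in each of the 7 days of the week, and no day of the week would reach 9.
One more visitor must land in a day of the week that already has 8, giving it 9.
So 7 × 8 + 1 = 57 visitors are required.

57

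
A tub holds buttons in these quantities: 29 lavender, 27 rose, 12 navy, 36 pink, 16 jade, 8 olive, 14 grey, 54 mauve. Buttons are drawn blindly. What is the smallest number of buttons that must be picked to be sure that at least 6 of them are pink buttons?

166

In the worst case for collecting pink buttons, every non-pink button comes out first.
There are 29 + 27 + 12 + 16 + 8 + 14 + 54 = 160 non-pink buttons altogether.
After those, each further button must be pink, so 160 + 6 = 166 draws guarantee 6 pink buttons.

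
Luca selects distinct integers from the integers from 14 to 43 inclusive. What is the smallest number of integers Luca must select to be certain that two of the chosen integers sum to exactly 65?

A set avoiding the sum 65 can contain at most one of each pair {x, 65−x}, plus the 8 elements whose complement lies outside the range.
The integers 14, …, 32 (19 of them) are such a set: any two sum to at least 14+15 = 29 and at most 31+32 = 63 < 65.
Any 20th integer completes one of the 11 pairs, so 20 choices force a sum of 65.

20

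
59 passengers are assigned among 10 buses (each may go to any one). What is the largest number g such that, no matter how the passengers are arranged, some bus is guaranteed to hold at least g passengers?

By pigeonhole, the 10 buses are the holes and the 59 passengers are the pigeons.
If every bus held at most 5 passengers, the total would be at most 10 × 5 = 50, which is less than 59.
So some bus holds at least ⌈59/10⌉ = 6 passengers.

6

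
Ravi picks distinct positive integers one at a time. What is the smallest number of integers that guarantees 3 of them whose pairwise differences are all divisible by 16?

33

Integers whose pairwise differences are multiples of 16 are exactly those sharing a remainder mod 16. The 16 residue classes mod 16 are the pigeonholes.
With 32 integers one could put 2 in each residue class and have no class reach 3.
The 33rd integer pushes some class to 3, so 16·2 + 1 = 33.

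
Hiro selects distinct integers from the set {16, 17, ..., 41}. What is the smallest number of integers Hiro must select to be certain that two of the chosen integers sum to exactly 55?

Two chosen integers sum to 55 exactly when both halves of some pair {x, 55−x} with 16 ≤ x ≤ 55−x ≤ 39 are chosen — 12 such pairs.
The remaining 2 elements (those with no distinct partner in range) can never complete a 55-sum, so the worst case takes all of them and one from each pair: 2 + 12 = 14.
By the pigeonhole principle, the 15th integer has to be the second member of some pair, so 14 + 1 = 15.

15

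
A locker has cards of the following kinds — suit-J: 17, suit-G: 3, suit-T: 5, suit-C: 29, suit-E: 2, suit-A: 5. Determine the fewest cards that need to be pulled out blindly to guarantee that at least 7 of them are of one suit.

The 6 suits are the holes; the cards drawn are the pigeons.
To avoid 7 of any one suit, the worst case takes at most 6 of each suit, or every card of a suit that has fewer than 6.
That gives 6 + 3 + 5 + 6 + 2 + 5 = 27 cards with no suit reaching 7.
The next card forces some suit to 7, so 27 + 1 = 28.

28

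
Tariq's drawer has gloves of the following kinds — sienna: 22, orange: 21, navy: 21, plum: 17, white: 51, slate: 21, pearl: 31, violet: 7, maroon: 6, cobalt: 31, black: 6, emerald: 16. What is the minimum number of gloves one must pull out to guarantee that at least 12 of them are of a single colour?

By the pigeonhole principle, the 12 colours are the holes; the gloves drawn are the pigeons.
To avoid 12 of any one colour, the worst case takes at most 11 of each colour, or every glove of a colour that has fewer than 11.
That gives 11 + 11 + 11 + 11 + 11 + 11 + 11 + 7 + 6 + 11 + 6 + 11 = 118 gloves with no colour reaching 12.
The next glove forces some colour to 12, so 118 + 1 = 119.

119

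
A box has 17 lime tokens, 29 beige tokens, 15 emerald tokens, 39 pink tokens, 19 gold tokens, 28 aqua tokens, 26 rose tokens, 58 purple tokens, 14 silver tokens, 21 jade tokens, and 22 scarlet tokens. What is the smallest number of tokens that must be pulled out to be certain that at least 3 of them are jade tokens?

270

In the worst case for collecting jade tokens, every non-jade token comes out first.
There are 17 + 29 + 15 + 39 + 19 + 28 + 26 + 58 + 14 + 22 = 267 non-jade tokens altogether.
After those, each further token must be jade, so 267 + 3 = 270 draws guarantee 3 jade tokens.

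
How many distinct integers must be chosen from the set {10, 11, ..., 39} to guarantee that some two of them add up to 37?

22

Two chosen integers sum to 37 exactly when both halves of some pair {x, 37−x} with 10 ≤ x ≤ 37−x ≤ 27 are chosen — 9 such pairs.
The remaining 12 elements (those with no distinct partner in range) can never complete a 37-sum, so the worst case takes all of them and one from each pair: 12 + 9 = 21.
The 22nd integer has to be the second member of some pair, so 21 + 1 = 22.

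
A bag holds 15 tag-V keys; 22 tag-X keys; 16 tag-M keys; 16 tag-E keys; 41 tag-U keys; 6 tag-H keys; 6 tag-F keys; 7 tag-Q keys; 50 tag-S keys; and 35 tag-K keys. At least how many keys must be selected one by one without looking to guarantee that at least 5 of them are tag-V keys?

204

In the worst case for collecting tag-V keys, every non-tag-V key comes out first.
There are 22 + 16 + 16 + 41 + 6 + 6 + 7 + 50 + 35 = 199 non-tag-V keys altogether.
After those, each further key must be tag-V, so 199 + 5 = 204 draws guarantee 5 tag-V keys.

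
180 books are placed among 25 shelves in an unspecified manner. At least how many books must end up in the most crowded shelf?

The 25 shelves are the holes and the 180 books are the pigeons.
If every shelf held at most 7 books, the total would be at most 25 × 7 = 175, which is less than 180.
So some shelf holds at least ⌈180/25⌉ = 8 books.

8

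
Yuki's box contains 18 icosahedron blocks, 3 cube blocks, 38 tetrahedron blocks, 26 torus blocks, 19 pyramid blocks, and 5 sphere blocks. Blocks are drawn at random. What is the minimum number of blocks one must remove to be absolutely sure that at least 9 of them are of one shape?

An adversary could hand out at most 8 blocks per shape (cube, sphere run out sooner): 8 + 3 + 8 + 8 + 8 + 5 = 40 blocks and still no shape has 9.
One more block lands in a shape already at 8, so 41 draws are enough and 40 are not.

41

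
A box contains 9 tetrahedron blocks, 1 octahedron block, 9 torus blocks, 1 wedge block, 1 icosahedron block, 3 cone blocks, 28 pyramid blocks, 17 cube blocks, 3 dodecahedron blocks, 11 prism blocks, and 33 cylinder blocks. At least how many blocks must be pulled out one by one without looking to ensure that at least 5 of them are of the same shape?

An adversary could hand out at most 4 blocks per shape (5 shapes run out sooner): 4 + 1 + 4 + 1 + 1 + 3 + 4 + 4 + 3 + 4 + 4 = 33 blocks and still no shape has 5.
By pigeonhole, one more block lands in a shape already at 4, so 34 draws are enough and 33 are not.

34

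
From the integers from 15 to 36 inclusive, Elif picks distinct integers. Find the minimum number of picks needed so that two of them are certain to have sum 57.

15

A set avoiding the sum 57 can contain at most one of each pair {x, 57−x}, plus the 6 elements whose complement lies outside the range.
The integers 15, …, 28 (14 of them) are such a set: any two sum to at least 15+16 = 31 and at most 27+28 = 55 < 57.
Pigeonhole: any 15th integer completes one of the 8 pairs, so 15 choices force a sum of 57.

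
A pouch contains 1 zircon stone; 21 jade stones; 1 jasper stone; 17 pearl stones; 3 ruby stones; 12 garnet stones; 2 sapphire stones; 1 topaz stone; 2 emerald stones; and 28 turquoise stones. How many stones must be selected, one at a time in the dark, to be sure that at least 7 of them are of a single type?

35

The 10 types are the holes; the stones drawn are the pigeons.
To avoid 7 of any one type, the worst case takes at most 6 of each type, or every stone of a type that has fewer than 6.
That gives 1 + 6 + 1 + 6 + 3 + 6 + 2 + 1 + 2 + 6 = 34 stones with no type reaching 7.
The next stone forces some type to 7, so 34 + 1 = 35.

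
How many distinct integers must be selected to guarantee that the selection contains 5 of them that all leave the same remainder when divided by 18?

By pigeonhole, the 18 residue classes mod 18 are the pigeonholes.
With 72 integers one could put 4 in each residue class and have no class reach 5.
The 73rd integer pushes some class to 5, so 18·4 + 1 = 73.

73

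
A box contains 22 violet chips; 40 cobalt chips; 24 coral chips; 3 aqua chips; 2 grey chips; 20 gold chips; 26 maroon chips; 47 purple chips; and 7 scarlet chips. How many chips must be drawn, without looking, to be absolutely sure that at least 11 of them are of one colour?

73

By the pigeonhole principle, the 9 colours are the holes; the chips drawn are the pigeons.
To avoid 11 of any one colour, the worst case takes at most 10 of each colour, or every chip of a colour that has fewer than 10.
That gives 10 + 10 + 10 + 3 + 2 + 10 + 10 + 10 + 7 = 72 chips with no colour reaching 11.
The next chip forces some colour to 11, so 72 + 1 = 73.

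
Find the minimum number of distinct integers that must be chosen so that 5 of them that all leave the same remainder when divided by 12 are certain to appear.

The 12 residue classes mod 12 are the pigeonholes.
With 48 integers one could put 4 in each residue class and have no class reach 5.
The 49th integer pushes some class to 5, so 12·4 + 1 = 49.

49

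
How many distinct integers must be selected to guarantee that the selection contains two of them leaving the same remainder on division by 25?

26

By the pigeonhole principle, the 25 residue classes mod 25 are the pigeonholes.
With 25 integers one could put 1 in each residue class and have no class reach 2.
The 26th integer pushes some class to 2, so 25·1 + 1 = 26.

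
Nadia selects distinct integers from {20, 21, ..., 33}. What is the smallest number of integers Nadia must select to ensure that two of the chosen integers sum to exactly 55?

9

A set avoiding the sum 55 can contain at most one of each pair {x, 55−x}, plus the 2 elements whose complement lies outside the range.
The integers 20, …, 27 (8 of them) are such a set: any two sum to at least 20+21 = 41 and at most 26+27 = 53 < 55.
Any 9th integer completes one of the 6 pairs, so 9 choices force a sum of 55.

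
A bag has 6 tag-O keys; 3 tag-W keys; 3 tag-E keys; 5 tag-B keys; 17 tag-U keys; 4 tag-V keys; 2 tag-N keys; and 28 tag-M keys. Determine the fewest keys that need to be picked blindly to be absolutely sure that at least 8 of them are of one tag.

By the pigeonhole principle, the 8 tags are the holes; the keys drawn are the pigeons.
To avoid 8 of any one tag, the worst case takes at most 7 of each tag, or every key of a tag that has fewer than 7.
That gives 6 + 3 + 3 + 5 + 7 + 4 + 2 + 7 = 37 keys with no tag reaching 8.
The next key forces some tag to 8, so 37 + 1 = 38.

38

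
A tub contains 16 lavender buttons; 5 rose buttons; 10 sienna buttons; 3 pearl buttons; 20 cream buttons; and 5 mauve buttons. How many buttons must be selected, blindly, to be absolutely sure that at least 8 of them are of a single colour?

An adversary could hand out at most 7 buttons per colour (rose, pearl, mauve run out sooner): 7 + 5 + 7 + 3 + 7 + 5 = 34 buttons and still no colour has 8.
One more button lands in a colour already at 7, so 35 draws are enough and 34 are not.

35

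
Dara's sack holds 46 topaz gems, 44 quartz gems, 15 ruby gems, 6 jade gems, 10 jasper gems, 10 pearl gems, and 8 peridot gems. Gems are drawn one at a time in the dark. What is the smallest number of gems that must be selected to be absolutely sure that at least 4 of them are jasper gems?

In the worst case for collecting jasper gems, every non-jasper gem comes out first.
There are 46 + 44 + 15 + 6 + 10 + 8 = 129 non-jasper gems altogether.
After those, each further gem must be jasper, so 129 + 4 = 133 draws guarantee 4 jasper gems.

133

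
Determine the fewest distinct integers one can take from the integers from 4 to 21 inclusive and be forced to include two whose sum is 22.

12

A set avoiding the sum 22 can contain at most one of each pair {x, 22−x}, plus the 4 elements whose complement lies outside the range or equal to its own complement.
The integers 11, …, 21 (11 of them) are such a set: any two sum to at least 11+12 = 23 > 22.
Any 12th integer completes one of the 7 pairs, so 12 choices force a sum of 22.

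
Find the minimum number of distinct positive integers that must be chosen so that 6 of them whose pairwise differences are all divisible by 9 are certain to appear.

46

Integers whose pairwise differences are multiples of 9 are exactly those sharing a remainder mod 9. The 9 residue classes mod 9 are the pigeonholes.
With 45 integers one could put 5 in each residue class and have no class reach 6.
The 46th integer pushes some class to 6, so 9·5 + 1 = 46.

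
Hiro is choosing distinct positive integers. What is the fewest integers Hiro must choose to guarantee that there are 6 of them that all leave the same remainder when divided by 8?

41

The 8 residue classes mod 8 are the pigeonholes.
With 40 integers one could put 5 in each residue class and have no class reach 6.
The 41st integer pushes some class to 6, so 8·5 + 1 = 41.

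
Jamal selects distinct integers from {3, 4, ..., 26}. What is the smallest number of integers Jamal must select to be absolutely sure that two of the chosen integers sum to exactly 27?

Group the elements by complementary pair {x, 27−x}: {3,24}, {4,23}, {5,22}, …, giving 11 two-element pairs and 2 integers whose partner 27−x falls outside [3,26].
Pigeonhole: treating each of those 13 groups as a pigeonhole, one can pick one integer per group — 13 integers — with no two summing to 27.
The 14th integer lands in an occupied pair, forcing a sum of 27.

14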